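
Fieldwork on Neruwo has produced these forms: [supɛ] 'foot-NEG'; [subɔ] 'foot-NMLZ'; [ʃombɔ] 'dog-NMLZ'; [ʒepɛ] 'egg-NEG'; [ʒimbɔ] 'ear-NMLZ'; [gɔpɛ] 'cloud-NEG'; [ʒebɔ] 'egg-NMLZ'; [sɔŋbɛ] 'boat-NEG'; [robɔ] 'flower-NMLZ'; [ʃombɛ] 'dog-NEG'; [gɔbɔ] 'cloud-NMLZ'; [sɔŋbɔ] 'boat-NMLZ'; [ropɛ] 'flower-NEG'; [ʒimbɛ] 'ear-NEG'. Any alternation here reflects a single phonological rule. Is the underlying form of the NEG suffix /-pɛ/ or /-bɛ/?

The NEG suffix surfaces as [-bɛ] and [-pɛ], depending on the final segment of the stem.
By contrast the NMLZ suffix keeps its initial [b] throughout — that segment must be underlying.
The NEG suffix is therefore /-pɛ/ underlyingly, with post-nasal voicing: voiceless stops become voiced after a nasal.

/-pɛ/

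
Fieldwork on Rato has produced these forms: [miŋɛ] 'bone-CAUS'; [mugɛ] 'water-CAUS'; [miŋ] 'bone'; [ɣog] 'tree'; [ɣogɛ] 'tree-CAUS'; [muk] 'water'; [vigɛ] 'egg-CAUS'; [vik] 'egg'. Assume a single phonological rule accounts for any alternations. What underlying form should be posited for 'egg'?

/vik/

'egg' shows [g] ~ [k] at the end of the stem ([vigɛ] vs [vik]).
If /g/ were underlying and a rule turned it into [k] in isolation, 'tree' would also alternate; but it has [g] in both [ɣogɛ] and [ɣog].
Therefore /k/ is basic and [g] is derived by intervocalic voicing (voiceless stops become voiced between vowels).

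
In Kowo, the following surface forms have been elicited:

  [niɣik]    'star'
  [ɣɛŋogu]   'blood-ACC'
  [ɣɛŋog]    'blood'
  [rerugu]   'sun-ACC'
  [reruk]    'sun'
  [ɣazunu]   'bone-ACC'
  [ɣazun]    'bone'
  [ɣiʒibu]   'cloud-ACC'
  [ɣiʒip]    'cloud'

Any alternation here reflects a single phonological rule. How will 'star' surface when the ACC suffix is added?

[niɣigu]

The stem for 'sun' ends in [g] in [rerugu] but [k] in [reruk].
But 'blood' keeps [g] in both environments ([ɣɛŋogu], [ɣɛŋog]), so there is no rule changing /g/ to [k] in isolation.
So /k/ is underlying, and a rule of intervocalic voicing — voiceless stops become voiced between vowels — gives [g].
From [niɣik] the stem 'star' is /niɣik/; between vowels this yields [niɣigu].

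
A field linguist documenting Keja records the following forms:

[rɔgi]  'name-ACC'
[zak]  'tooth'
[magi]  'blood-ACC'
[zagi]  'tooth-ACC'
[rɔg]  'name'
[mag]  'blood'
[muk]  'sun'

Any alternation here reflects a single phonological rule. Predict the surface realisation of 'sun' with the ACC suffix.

[mugi]

'tooth' shows [k] ~ [g] at the end of the stem ([zak] vs [zagi]).
Compare 'name', with invariant [g] in [rɔg] and [rɔgi]: an analysis with underlying /g/ and a rule producing [k] in isolation would wrongly predict alternation here too.
The underlying segment must be /k/; voiceless stops become voiced between vowels, yielding [g] there.
The one attested form of 'sun', [muk], shows underlying /muk/. Applying the same rule between vowels gives [mugi].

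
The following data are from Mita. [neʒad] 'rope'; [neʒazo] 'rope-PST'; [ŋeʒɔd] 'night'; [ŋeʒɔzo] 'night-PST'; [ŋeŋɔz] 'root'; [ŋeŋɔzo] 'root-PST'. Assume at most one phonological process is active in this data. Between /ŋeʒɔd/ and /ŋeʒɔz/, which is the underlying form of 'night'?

/ŋeʒɔd/

The root 'night' surfaces as [ŋeʒɔd] and [ŋeʒɔzo], with a stem-final [d] ~ [z] alternation.
The stem 'root' ([ŋeŋɔz], [ŋeŋɔzo]) shows [z] unchanged in both environments, so [z] cannot be basic with [d] derived in isolation.
Therefore /d/ is basic and [z] is derived by intervocalic spirantization (voiced stops become fricatives between vowels).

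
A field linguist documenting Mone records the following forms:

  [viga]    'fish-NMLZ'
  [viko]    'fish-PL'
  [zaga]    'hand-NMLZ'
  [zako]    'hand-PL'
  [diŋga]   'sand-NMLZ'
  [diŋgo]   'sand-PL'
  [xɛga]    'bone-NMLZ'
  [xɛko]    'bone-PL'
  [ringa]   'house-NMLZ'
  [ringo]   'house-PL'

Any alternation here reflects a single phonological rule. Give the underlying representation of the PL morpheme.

/-ko/

The PL suffix surfaces as [-go] and [-ko], depending on the final segment of the stem.
By contrast the NMLZ suffix keeps its initial [g] throughout — that segment must be underlying.
The PL suffix is therefore /-ko/ underlyingly, with post-nasal voicing: voiceless stops become voiced after a nasal.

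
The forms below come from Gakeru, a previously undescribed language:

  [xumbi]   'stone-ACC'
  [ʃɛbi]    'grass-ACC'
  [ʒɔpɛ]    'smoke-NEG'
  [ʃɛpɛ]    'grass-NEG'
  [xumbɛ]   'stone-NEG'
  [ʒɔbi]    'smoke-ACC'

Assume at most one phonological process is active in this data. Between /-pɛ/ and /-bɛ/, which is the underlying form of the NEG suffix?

/-pɛ/

The NEG suffix surfaces as [-bɛ] and [-pɛ], depending on the final segment of the stem.
By contrast the ACC suffix keeps its initial [b] throughout — that segment must be underlying.
So the underlying form is /-pɛ/, and voiceless stops become voiced after a nasal.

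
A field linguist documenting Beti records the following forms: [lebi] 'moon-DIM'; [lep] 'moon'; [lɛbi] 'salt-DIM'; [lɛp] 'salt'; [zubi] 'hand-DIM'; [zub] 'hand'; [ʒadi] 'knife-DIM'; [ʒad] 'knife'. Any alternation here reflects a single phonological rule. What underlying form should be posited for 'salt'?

In [lɛbi] and [lɛp] the final segment of 'salt' alternates: [b] ~ [p].
The stem 'hand' ([zubi], [zub]) shows [b] unchanged in both environments, so [b] cannot be basic with [p] derived in isolation.
So /p/ is underlying, and a rule of intervocalic voicing — voiceless stops become voiced between vowels — gives [b].
So 'salt' = /lɛp/.

/lɛp/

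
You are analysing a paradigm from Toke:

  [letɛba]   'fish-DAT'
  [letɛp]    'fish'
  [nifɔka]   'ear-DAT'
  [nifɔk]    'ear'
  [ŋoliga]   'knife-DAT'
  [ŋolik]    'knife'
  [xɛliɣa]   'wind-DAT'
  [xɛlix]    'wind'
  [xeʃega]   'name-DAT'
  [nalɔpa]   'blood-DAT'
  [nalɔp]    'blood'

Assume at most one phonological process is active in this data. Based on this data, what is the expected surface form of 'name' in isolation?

'knife' shows [g] ~ [k] at the end of the stem ([ŋoliga] vs [ŋolik]).
Compare 'ear', with invariant [k] in [nifɔka] and [nifɔk]: an analysis with underlying /k/ and a rule producing [g] before the DAT suffix would wrongly predict alternation here too.
So /g/ is underlying, and a rule of word-final obstruent devoicing — voiced obstruents become voiceless word-finally — gives [k].
The one attested form of 'name', [xeʃega], shows underlying /xeʃeg/. Applying the same rule word-finally gives [xeʃek].

[xeʃek]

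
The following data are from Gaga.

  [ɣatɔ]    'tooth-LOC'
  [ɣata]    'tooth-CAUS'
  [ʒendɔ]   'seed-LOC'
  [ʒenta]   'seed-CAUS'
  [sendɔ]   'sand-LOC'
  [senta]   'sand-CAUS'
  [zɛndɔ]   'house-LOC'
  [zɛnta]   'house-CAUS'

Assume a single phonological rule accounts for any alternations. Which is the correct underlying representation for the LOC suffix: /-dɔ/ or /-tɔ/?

The LOC suffix surfaces as [-dɔ] and [-tɔ], depending on the final segment of the stem.
The CAUS suffix, which begins with [t], is invariant after every stem; so [t] is not altered by any rule here.
So the underlying form is /-dɔ/, and voiced stops become voiceless after a vowel.

/-dɔ/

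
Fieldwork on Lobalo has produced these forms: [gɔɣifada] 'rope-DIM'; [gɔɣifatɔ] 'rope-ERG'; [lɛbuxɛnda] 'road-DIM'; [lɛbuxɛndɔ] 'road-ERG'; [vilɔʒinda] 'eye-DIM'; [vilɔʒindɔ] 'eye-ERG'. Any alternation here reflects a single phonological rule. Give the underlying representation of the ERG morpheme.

/-tɔ/

The ERG morpheme has two allomorphs, [-dɔ] and [-tɔ].
By contrast the DIM suffix keeps its initial [d] throughout — that segment must be underlying.
So the underlying form is /-tɔ/, and voiceless stops become voiced after a nasal.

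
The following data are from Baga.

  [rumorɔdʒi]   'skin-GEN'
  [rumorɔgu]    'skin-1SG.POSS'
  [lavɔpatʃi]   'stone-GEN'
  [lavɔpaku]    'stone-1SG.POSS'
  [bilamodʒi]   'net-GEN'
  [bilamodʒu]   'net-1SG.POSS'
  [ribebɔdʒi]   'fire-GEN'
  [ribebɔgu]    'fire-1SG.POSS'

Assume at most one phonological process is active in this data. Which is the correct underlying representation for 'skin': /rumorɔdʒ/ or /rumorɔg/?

'skin' shows [dʒ] ~ [g] at the end of the stem ([rumorɔdʒi] vs [rumorɔgu]).
The stem 'net' ([bilamodʒi], [bilamodʒu]) shows [dʒ] unchanged in both environments, so [dʒ] cannot be basic with [g] derived before the 1SG.POSS suffix.
Therefore /g/ is basic and [dʒ] is derived by palatalization before a front vowel (/k/ and /g/ become palato-alveolar [tʃ] and [dʒ] before a front vowel).

/rumorɔg/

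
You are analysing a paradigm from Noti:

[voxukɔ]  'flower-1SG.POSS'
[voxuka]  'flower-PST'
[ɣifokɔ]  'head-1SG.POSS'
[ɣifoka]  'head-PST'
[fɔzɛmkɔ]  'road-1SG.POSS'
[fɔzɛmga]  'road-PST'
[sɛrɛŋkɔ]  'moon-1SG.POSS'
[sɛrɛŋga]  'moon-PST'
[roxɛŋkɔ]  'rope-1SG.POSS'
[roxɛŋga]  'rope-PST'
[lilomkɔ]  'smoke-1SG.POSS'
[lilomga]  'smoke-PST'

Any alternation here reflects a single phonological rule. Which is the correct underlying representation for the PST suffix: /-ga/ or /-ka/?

/-ga/

The PST suffix surfaces as [-ga] and [-ka], depending on the final segment of the stem.
By contrast the 1SG.POSS suffix keeps its initial [k] throughout — that segment must be underlying.
So the underlying form is /-ga/, and voiced stops become voiceless after a vowel.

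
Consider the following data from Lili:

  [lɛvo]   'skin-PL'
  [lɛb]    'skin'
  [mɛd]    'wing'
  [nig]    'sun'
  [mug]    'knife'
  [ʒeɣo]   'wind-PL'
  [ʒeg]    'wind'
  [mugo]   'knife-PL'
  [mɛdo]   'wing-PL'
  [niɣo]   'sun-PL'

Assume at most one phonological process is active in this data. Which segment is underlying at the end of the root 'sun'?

/ɣ/

In [niɣo] and [nig] the final segment of 'sun' alternates: [ɣ] ~ [g].
Compare 'knife', with invariant [g] in [mugo] and [mug]: an analysis with underlying /g/ and a rule producing [ɣ] before the PL suffix would wrongly predict alternation here too.
So /ɣ/ is underlying, and a rule of word-final hardening — voiced fricatives become stops word-finally — gives [g].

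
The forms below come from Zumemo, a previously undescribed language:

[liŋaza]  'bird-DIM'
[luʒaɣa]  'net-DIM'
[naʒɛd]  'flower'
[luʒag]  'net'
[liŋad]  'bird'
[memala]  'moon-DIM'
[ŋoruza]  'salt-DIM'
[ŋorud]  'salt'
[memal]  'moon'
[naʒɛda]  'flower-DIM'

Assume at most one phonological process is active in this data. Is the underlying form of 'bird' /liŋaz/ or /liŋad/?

/liŋaz/

'bird' shows [d] ~ [z] at the end of the stem ([liŋad] vs [liŋaza]).
The stem 'flower' ([naʒɛd], [naʒɛda]) shows [d] unchanged in both environments, so [d] cannot be basic with [z] derived before the DIM suffix.
So /z/ is underlying, and a rule of word-final hardening — voiced fricatives become stops word-finally — gives [d].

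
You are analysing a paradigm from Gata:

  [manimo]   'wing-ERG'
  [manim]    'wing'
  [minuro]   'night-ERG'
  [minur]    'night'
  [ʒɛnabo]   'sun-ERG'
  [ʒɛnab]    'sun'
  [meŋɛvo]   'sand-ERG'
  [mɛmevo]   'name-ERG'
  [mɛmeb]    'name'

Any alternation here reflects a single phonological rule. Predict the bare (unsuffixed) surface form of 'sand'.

The root 'name' surfaces as [mɛmevo] and [mɛmeb], with a stem-final [v] ~ [b] alternation.
The stem 'sun' ([ʒɛnabo], [ʒɛnab]) shows [b] unchanged in both environments, so [b] cannot be basic with [v] derived before the ERG suffix.
The alternation reflects word-final hardening: voiced fricatives become stops word-finally. /v/ is underlying.
The one attested form of 'sand', [meŋɛvo], shows underlying /meŋɛv/. Applying the same rule word-finally gives [meŋɛb].

[meŋɛb]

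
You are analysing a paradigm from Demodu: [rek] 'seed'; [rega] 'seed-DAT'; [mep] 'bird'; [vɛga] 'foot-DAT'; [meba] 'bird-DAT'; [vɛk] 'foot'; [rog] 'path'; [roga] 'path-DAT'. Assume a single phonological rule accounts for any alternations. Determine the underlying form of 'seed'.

'seed' shows [g] ~ [k] at the end of the stem ([rega] vs [rek]).
If /g/ were underlying and a rule turned it into [k] in isolation, 'path' would also alternate; but it has [g] in both [roga] and [rog].
Therefore /k/ is basic and [g] is derived by intervocalic voicing (voiceless stops become voiced between vowels).

/rek/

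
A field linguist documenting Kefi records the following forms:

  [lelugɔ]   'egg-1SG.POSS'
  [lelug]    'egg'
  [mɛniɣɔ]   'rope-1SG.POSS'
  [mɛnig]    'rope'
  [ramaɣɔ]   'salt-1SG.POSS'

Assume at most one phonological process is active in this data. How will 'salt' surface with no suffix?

'rope' shows [ɣ] ~ [g] at the end of the stem ([mɛniɣɔ] vs [mɛnig]).
If /g/ were underlying and a rule turned it into [ɣ] before the 1SG.POSS suffix, 'egg' would also alternate; but it has [g] in both [lelugɔ] and [lelug].
So /ɣ/ is underlying, and a rule of word-final hardening — voiced fricatives become stops word-finally — gives [g].
The one attested form of 'salt', [ramaɣɔ], shows underlying /ramaɣ/. Applying the same rule word-finally gives [ramag].

[ramag]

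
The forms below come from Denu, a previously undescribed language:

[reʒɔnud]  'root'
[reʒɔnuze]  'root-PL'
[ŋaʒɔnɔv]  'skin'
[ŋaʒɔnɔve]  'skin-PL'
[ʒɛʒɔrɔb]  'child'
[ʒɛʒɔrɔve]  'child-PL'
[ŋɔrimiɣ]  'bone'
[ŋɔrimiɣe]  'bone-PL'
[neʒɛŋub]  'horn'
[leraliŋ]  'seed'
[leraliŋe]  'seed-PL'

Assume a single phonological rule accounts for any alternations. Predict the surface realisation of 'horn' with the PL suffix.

The root 'child' surfaces as [ʒɛʒɔrɔb] and [ʒɛʒɔrɔve], with a stem-final [b] ~ [v] alternation.
Compare 'skin', with invariant [v] in [ŋaʒɔnɔv] and [ŋaʒɔnɔve]: an analysis with underlying /v/ and a rule producing [b] in isolation would wrongly predict alternation here too.
The underlying segment must be /b/; voiced stops become fricatives between vowels, yielding [v] there.
The one attested form of 'horn', [neʒɛŋub], shows underlying /neʒɛŋub/. Applying the same rule between vowels gives [neʒɛŋuve].

[neʒɛŋuve]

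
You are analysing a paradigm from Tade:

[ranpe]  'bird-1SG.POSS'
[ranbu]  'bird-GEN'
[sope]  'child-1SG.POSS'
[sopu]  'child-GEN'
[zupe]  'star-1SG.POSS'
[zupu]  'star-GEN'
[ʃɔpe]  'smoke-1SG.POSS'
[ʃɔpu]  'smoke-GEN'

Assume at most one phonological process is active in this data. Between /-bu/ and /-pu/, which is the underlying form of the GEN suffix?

The GEN morpheme has two allomorphs, [-bu] and [-pu].
The 1SG.POSS suffix, which begins with [p], is invariant after every stem; so [p] is not altered by any rule here.
The GEN suffix is therefore /-bu/ underlyingly, with post-vocalic devoicing: voiced stops become voiceless after a vowel.

/-bu/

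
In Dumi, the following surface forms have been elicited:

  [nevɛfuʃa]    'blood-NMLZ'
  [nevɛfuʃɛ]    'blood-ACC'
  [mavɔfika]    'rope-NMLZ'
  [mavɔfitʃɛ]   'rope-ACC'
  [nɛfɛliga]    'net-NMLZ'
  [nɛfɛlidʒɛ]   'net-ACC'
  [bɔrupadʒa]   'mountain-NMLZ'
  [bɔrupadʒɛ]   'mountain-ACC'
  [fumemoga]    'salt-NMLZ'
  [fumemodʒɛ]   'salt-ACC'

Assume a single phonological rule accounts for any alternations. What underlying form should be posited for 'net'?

/nɛfɛlig/

In [nɛfɛliga] and [nɛfɛlidʒɛ] the final segment of 'net' alternates: [g] ~ [dʒ].
But 'mountain' keeps [dʒ] in both environments ([bɔrupadʒa], [bɔrupadʒɛ]), so there is no rule changing /dʒ/ to [g] before the NMLZ suffix.
Therefore /g/ is basic and [dʒ] is derived by palatalization before a front vowel (/k/ and /g/ become palato-alveolar [tʃ] and [dʒ] before a front vowel).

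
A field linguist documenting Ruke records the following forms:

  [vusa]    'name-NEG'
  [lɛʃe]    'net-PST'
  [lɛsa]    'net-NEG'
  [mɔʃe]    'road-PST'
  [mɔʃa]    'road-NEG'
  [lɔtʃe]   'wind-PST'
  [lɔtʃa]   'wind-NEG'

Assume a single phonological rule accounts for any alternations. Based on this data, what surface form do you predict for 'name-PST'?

[vuʃe]

'net' shows [ʃ] ~ [s] at the end of the stem ([lɛʃe] vs [lɛsa]).
Compare 'road', with invariant [ʃ] in [mɔʃe] and [mɔʃa]: an analysis with underlying /ʃ/ and a rule producing [s] before the NEG suffix would wrongly predict alternation here too.
The underlying segment must be /s/; /s/ becomes palato-alveolar [ʃ] before a front vowel, yielding [ʃ] there.
From [vusa] the stem 'name' is /vus/; before a front vowel this yields [vuʃe].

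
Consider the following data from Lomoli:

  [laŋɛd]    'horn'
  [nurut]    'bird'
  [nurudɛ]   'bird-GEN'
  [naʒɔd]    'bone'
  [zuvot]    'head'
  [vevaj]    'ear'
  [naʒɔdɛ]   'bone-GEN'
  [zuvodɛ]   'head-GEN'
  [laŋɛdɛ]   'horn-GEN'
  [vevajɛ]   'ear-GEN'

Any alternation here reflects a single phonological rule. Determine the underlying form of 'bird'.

The root 'bird' surfaces as [nurudɛ] and [nurut], with a stem-final [d] ~ [t] alternation.
But 'horn' keeps [d] in both environments ([laŋɛdɛ], [laŋɛd]), so there is no rule changing /d/ to [t] in isolation.
Therefore /t/ is basic and [d] is derived by intervocalic voicing (voiceless stops become voiced between vowels).

/nurut/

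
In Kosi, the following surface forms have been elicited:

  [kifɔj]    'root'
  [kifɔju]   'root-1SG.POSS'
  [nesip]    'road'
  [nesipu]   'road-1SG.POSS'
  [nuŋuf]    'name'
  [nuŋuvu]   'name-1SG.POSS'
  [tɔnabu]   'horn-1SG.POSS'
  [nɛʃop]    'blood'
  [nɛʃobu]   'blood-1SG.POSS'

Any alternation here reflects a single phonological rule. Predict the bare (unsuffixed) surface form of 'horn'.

The root 'blood' surfaces as [nɛʃop] and [nɛʃobu], with a stem-final [p] ~ [b] alternation.
The stem 'road' ([nesip], [nesipu]) shows [p] unchanged in both environments, so [p] cannot be basic with [b] derived before the 1SG.POSS suffix.
The alternation reflects word-final obstruent devoicing: voiced obstruents become voiceless word-finally. /b/ is underlying.
From [tɔnabu] the stem 'horn' is /tɔnab/; word-finally this yields [tɔnap].

[tɔnap]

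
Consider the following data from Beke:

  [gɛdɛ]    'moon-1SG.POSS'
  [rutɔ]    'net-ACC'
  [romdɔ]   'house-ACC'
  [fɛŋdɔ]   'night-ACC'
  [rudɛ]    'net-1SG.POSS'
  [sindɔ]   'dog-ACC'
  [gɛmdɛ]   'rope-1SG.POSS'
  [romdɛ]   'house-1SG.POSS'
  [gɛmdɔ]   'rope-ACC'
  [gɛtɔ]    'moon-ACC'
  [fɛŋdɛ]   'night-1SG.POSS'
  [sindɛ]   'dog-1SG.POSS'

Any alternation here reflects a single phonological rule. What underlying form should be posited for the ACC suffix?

The ACC morpheme has two allomorphs, [-dɔ] and [-tɔ].
The 1SG.POSS suffix, which begins with [d], is invariant after every stem; so [d] is not altered by any rule here.
The ACC suffix is therefore /-tɔ/ underlyingly, with post-nasal voicing: voiceless stops become voiced after a nasal.

/-tɔ/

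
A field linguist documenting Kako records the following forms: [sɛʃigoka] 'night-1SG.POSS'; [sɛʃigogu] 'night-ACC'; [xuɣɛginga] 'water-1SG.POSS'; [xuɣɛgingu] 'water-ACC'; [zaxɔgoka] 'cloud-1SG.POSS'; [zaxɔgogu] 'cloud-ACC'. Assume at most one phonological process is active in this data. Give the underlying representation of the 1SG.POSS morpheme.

The 1SG.POSS suffix surfaces as [-ga] and [-ka], depending on the final segment of the stem.
By contrast the ACC suffix keeps its initial [g] throughout — that segment must be underlying.
So the underlying form is /-ka/, and voiceless stops become voiced after a nasal.

/-ka/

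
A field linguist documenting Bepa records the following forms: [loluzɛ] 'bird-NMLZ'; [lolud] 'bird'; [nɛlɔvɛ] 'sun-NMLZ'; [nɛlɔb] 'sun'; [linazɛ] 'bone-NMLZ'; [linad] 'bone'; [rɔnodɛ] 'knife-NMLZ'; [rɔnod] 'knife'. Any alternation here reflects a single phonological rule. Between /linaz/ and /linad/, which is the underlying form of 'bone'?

'bone' shows [z] ~ [d] at the end of the stem ([linazɛ] vs [linad]).
But 'knife' keeps [d] in both environments ([rɔnodɛ], [rɔnod]), so there is no rule changing /d/ to [z] before the NMLZ suffix.
The underlying segment must be /z/; voiced fricatives become stops word-finally, yielding [d] there.

/linaz/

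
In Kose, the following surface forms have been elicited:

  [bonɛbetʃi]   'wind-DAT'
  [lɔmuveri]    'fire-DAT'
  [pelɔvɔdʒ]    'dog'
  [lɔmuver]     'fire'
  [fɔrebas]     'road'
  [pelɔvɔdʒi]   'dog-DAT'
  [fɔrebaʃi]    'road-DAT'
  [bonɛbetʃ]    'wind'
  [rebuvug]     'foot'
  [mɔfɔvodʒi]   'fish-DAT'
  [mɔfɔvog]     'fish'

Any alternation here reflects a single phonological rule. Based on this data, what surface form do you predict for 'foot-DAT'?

[rebuvudʒi]

In [mɔfɔvodʒi] and [mɔfɔvog] the final segment of 'fish' alternates: [dʒ] ~ [g].
The stem 'dog' ([pelɔvɔdʒi], [pelɔvɔdʒ]) shows [dʒ] unchanged in both environments, so [dʒ] cannot be basic with [g] derived in isolation.
Therefore /g/ is basic and [dʒ] is derived by palatalization before a front vowel (/g/ and /s/ become palato-alveolar [dʒ] and [ʃ] before a front vowel).
From [rebuvug] the stem 'foot' is /rebuvug/; before a front vowel this yields [rebuvudʒi].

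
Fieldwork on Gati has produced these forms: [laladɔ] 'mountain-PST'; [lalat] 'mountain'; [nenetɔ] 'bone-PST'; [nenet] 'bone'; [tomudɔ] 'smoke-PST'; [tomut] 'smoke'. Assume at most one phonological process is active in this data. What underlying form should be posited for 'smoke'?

/tomud/

The stem for 'smoke' ends in [d] in [tomudɔ] but [t] in [tomut].
But 'bone' keeps [t] in both environments ([nenetɔ], [nenet]), so there is no rule changing /t/ to [d] before the PST suffix.
Therefore /d/ is basic and [t] is derived by word-final obstruent devoicing (voiced obstruents become voiceless word-finally).
The underlying form of 'smoke' is therefore /tomud/.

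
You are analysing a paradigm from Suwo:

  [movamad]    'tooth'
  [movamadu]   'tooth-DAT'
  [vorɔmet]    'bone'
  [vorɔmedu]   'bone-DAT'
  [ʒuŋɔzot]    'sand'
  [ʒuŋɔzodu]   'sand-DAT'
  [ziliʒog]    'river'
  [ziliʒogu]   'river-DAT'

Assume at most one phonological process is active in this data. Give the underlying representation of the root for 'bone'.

The stem for 'bone' ends in [t] in [vorɔmet] but [d] in [vorɔmedu].
The stem 'tooth' ([movamad], [movamadu]) shows [d] unchanged in both environments, so [d] cannot be basic with [t] derived in isolation.
The alternation reflects intervocalic voicing: voiceless stops become voiced between vowels. /t/ is underlying.

/vorɔmet/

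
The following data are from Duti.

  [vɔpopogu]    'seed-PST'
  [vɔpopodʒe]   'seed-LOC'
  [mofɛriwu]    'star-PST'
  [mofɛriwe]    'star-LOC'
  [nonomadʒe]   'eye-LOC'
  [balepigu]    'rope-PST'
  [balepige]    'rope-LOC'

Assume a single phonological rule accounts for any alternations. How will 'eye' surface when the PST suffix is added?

[nonomagu]

In [vɔpopogu] and [vɔpopodʒe] the final segment of 'seed' alternates: [g] ~ [dʒ].
If /g/ were underlying and a rule turned it into [dʒ] before the LOC suffix, 'rope' would also alternate; but it has [g] in both [balepigu] and [balepige].
So /dʒ/ is underlying, and a rule of depalatalization — palato-alveolar /dʒ/ becomes [g] when no front vowel follows — gives [g].
From [nonomadʒe] the stem 'eye' is /nonomadʒ/; when no front vowel follows this yields [nonomagu].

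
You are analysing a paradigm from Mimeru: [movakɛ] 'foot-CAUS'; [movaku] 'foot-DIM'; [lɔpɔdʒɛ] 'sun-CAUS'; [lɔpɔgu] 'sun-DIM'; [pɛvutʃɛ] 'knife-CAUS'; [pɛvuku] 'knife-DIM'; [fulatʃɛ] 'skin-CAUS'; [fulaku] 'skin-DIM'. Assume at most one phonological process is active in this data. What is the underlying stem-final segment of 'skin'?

In [fulatʃɛ] and [fulaku] the final segment of 'skin' alternates: [tʃ] ~ [k].
If /k/ were underlying and a rule turned it into [tʃ] before the CAUS suffix, 'foot' would also alternate; but it has [k] in both [movakɛ] and [movaku].
The underlying segment must be /tʃ/; palato-alveolar /tʃ/ and /dʒ/ become [k] and [g] when no front vowel follows, yielding [k] there.

/tʃ/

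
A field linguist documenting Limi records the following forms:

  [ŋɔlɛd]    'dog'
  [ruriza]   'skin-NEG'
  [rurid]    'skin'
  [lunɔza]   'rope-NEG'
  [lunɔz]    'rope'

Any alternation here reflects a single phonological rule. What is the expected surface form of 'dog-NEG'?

The stem for 'skin' ends in [z] in [ruriza] but [d] in [rurid].
Compare 'rope', with invariant [z] in [lunɔza] and [lunɔz]: an analysis with underlying /z/ and a rule producing [d] in isolation would wrongly predict alternation here too.
So /d/ is underlying, and a rule of intervocalic spirantization — voiced stops become fricatives between vowels — gives [z].
The one attested form of 'dog', [ŋɔlɛd], shows underlying /ŋɔlɛd/. Applying the same rule between vowels gives [ŋɔlɛza].

[ŋɔlɛza]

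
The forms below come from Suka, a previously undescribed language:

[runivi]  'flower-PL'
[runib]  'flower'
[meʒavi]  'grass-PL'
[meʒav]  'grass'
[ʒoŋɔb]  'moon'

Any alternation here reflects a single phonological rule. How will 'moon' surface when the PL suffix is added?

[ʒoŋɔvi]

In [runivi] and [runib] the final segment of 'flower' alternates: [v] ~ [b].
But 'grass' keeps [v] in both environments ([meʒavi], [meʒav]), so there is no rule changing /v/ to [b] in isolation.
So /b/ is underlying, and a rule of intervocalic spirantization — voiced stops become fricatives between vowels — gives [v].
The one attested form of 'moon', [ʒoŋɔb], shows underlying /ʒoŋɔb/. Applying the same rule between vowels gives [ʒoŋɔvi].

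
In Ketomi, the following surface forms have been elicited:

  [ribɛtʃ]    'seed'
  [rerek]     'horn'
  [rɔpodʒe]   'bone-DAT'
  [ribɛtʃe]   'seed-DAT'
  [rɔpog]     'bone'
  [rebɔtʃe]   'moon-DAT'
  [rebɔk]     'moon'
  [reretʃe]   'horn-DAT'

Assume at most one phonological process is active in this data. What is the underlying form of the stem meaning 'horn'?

The stem for 'horn' ends in [tʃ] in [reretʃe] but [k] in [rerek].
The stem 'seed' ([ribɛtʃe], [ribɛtʃ]) shows [tʃ] unchanged in both environments, so [tʃ] cannot be basic with [k] derived in isolation.
The underlying segment must be /k/; /k/ and /g/ become palato-alveolar [tʃ] and [dʒ] before a front vowel, yielding [tʃ] there.
Hence 'horn' is /rerek/ underlyingly.

/rerek/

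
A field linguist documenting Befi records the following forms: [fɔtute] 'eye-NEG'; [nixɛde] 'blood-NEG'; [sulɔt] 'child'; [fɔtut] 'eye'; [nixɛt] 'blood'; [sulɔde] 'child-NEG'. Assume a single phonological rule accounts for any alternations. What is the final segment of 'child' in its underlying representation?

/d/

The stem for 'child' ends in [d] in [sulɔde] but [t] in [sulɔt].
But 'eye' keeps [t] in both environments ([fɔtute], [fɔtut]), so there is no rule changing /t/ to [d] before the NEG suffix.
The alternation reflects word-final obstruent devoicing: voiced obstruents become voiceless word-finally. /d/ is underlying.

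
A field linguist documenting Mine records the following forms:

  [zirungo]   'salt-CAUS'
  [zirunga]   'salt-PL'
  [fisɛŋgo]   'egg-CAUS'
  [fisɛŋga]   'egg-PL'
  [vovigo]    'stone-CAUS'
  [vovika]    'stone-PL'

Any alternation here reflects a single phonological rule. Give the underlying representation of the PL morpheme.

The PL morpheme has two allomorphs, [-ga] and [-ka].
By contrast the CAUS suffix keeps its initial [g] throughout — that segment must be underlying.
The PL suffix is therefore /-ka/ underlyingly, with post-nasal voicing: voiceless stops become voiced after a nasal.

/-ka/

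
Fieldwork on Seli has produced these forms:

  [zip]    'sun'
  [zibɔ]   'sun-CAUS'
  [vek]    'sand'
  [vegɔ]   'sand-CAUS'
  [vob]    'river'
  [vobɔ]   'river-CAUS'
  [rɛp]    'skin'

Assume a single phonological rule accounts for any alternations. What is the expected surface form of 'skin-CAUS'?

'sun' shows [p] ~ [b] at the end of the stem ([zip] vs [zibɔ]).
But 'river' keeps [b] in both environments ([vob], [vobɔ]), so there is no rule changing /b/ to [p] in isolation.
The underlying segment must be /p/; voiceless stops become voiced between vowels, yielding [b] there.
From [rɛp] the stem 'skin' is /rɛp/; between vowels this yields [rɛbɔ].

[rɛbɔ]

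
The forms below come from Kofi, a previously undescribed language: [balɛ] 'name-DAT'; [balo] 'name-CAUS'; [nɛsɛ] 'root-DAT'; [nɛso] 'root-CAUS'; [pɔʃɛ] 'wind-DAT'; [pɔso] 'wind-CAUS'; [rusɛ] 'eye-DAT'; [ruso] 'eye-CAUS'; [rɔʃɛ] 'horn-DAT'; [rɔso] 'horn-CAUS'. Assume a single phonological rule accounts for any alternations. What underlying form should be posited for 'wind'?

/pɔʃ/

In [pɔʃɛ] and [pɔso] the final segment of 'wind' alternates: [ʃ] ~ [s].
But 'eye' keeps [s] in both environments ([rusɛ], [ruso]), so there is no rule changing /s/ to [ʃ] before the DAT suffix.
The alternation reflects depalatalization: palato-alveolar /ʃ/ becomes [s] when no front vowel follows. /ʃ/ is underlying.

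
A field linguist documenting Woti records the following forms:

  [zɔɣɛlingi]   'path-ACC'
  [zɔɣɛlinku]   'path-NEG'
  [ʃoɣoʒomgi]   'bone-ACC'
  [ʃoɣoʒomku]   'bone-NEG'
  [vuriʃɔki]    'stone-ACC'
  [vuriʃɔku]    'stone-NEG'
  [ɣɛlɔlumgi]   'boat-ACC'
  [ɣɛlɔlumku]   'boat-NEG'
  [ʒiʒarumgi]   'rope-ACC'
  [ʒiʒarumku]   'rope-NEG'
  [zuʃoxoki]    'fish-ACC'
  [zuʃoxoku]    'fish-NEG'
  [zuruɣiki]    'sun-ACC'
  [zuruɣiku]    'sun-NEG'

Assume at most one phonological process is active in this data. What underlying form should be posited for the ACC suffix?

The ACC suffix surfaces as [-gi] and [-ki], depending on the final segment of the stem.
The NEG suffix, which begins with [k], is invariant after every stem; so [k] is not altered by any rule here.
The ACC suffix is therefore /-gi/ underlyingly, with post-vocalic devoicing: voiced stops become voiceless after a vowel.

/-gi/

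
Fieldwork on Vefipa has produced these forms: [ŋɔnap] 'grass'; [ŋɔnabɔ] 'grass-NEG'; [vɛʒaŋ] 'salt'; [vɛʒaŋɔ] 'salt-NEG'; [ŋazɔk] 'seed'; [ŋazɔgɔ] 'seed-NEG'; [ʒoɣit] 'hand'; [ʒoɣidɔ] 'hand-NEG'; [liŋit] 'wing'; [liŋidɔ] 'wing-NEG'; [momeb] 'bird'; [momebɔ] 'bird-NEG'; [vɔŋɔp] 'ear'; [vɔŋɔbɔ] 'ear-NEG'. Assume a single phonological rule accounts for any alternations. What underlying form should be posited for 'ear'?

In [vɔŋɔp] and [vɔŋɔbɔ] the final segment of 'ear' alternates: [p] ~ [b].
The stem 'bird' ([momeb], [momebɔ]) shows [b] unchanged in both environments, so [b] cannot be basic with [p] derived in isolation.
The alternation reflects intervocalic voicing: voiceless stops become voiced between vowels. /p/ is underlying.

/vɔŋɔp/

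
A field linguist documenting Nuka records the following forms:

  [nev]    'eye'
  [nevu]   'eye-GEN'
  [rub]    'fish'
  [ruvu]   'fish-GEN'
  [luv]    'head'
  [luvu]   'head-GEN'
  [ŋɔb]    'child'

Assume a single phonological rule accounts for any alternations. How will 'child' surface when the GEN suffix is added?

[ŋɔvu]

'fish' shows [b] ~ [v] at the end of the stem ([rub] vs [ruvu]).
The stem 'head' ([luv], [luvu]) shows [v] unchanged in both environments, so [v] cannot be basic with [b] derived in isolation.
Therefore /b/ is basic and [v] is derived by intervocalic spirantization (voiced stops become fricatives between vowels).
From [ŋɔb] the stem 'child' is /ŋɔb/; between vowels this yields [ŋɔvu].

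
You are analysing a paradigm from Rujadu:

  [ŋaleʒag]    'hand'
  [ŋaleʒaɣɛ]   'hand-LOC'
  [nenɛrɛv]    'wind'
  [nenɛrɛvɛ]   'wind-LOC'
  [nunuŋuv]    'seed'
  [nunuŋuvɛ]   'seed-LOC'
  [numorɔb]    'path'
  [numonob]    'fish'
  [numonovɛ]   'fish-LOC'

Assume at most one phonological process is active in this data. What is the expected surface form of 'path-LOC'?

'fish' shows [b] ~ [v] at the end of the stem ([numonob] vs [numonovɛ]).
But 'seed' keeps [v] in both environments ([nunuŋuv], [nunuŋuvɛ]), so there is no rule changing /v/ to [b] in isolation.
Therefore /b/ is basic and [v] is derived by intervocalic spirantization (voiced stops become fricatives between vowels).
From [numorɔb] the stem 'path' is /numorɔb/; between vowels this yields [numorɔvɛ].

[numorɔvɛ]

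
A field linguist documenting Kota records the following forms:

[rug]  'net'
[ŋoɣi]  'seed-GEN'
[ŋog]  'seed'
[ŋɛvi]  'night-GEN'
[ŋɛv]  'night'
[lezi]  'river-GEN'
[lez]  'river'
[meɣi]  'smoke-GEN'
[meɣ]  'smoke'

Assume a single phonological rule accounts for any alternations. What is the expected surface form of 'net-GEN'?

[ruɣi]

The stem for 'seed' ends in [ɣ] in [ŋoɣi] but [g] in [ŋog].
Compare 'smoke', with invariant [ɣ] in [meɣi] and [meɣ]: an analysis with underlying /ɣ/ and a rule producing [g] in isolation would wrongly predict alternation here too.
The alternation reflects intervocalic spirantization: voiced stops become fricatives between vowels. /g/ is underlying.
From [rug] the stem 'net' is /rug/; between vowels this yields [ruɣi].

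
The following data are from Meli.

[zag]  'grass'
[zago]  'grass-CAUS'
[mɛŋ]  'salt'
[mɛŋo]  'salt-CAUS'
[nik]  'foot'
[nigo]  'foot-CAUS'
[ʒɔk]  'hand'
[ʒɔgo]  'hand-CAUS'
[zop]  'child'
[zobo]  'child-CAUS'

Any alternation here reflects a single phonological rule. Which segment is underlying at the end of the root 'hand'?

/k/

The root 'hand' surfaces as [ʒɔk] and [ʒɔgo], with a stem-final [k] ~ [g] alternation.
Compare 'grass', with invariant [g] in [zag] and [zago]: an analysis with underlying /g/ and a rule producing [k] in isolation would wrongly predict alternation here too.
The alternation reflects intervocalic voicing: voiceless stops become voiced between vowels. /k/ is underlying.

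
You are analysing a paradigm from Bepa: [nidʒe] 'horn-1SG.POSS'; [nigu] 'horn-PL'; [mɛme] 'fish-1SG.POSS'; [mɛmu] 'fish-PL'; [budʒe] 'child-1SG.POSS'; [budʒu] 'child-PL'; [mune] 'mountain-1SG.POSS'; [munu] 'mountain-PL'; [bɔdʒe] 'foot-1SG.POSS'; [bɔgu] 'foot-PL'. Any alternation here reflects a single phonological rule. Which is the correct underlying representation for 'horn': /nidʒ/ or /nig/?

/nig/

The root 'horn' surfaces as [nidʒe] and [nigu], with a stem-final [dʒ] ~ [g] alternation.
Compare 'child', with invariant [dʒ] in [budʒe] and [budʒu]: an analysis with underlying /dʒ/ and a rule producing [g] before the PL suffix would wrongly predict alternation here too.
The alternation reflects palatalization before a front vowel: /g/ becomes palato-alveolar [dʒ] before a front vowel. /g/ is underlying.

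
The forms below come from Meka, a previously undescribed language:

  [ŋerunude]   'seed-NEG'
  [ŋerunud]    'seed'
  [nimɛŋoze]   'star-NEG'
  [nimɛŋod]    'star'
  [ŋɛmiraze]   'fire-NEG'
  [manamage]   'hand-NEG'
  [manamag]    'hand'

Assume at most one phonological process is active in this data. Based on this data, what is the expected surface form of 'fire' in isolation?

The stem for 'star' ends in [z] in [nimɛŋoze] but [d] in [nimɛŋod].
The stem 'seed' ([ŋerunude], [ŋerunud]) shows [d] unchanged in both environments, so [d] cannot be basic with [z] derived before the NEG suffix.
The alternation reflects word-final hardening: voiced fricatives become stops word-finally. /z/ is underlying.
The one attested form of 'fire', [ŋɛmiraze], shows underlying /ŋɛmiraz/. Applying the same rule word-finally gives [ŋɛmirad].

[ŋɛmirad]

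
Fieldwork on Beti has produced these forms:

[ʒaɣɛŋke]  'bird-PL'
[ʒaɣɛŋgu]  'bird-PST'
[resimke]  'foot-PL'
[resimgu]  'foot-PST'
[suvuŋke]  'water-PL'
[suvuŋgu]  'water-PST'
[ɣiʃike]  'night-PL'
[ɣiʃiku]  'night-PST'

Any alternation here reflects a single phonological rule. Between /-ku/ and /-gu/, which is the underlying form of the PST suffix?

The PST morpheme has two allomorphs, [-gu] and [-ku].
By contrast the PL suffix keeps its initial [k] throughout — that segment must be underlying.
The PST suffix is therefore /-gu/ underlyingly, with post-vocalic devoicing: voiced stops become voiceless after a vowel.

/-gu/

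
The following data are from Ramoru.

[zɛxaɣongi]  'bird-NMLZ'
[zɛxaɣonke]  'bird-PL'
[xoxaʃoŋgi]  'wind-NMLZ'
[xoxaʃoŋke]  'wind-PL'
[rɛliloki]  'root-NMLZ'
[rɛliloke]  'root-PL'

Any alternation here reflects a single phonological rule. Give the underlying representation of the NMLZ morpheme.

The NMLZ suffix surfaces as [-gi] and [-ki], depending on the final segment of the stem.
The PL suffix, which begins with [k], is invariant after every stem; so [k] is not altered by any rule here.
The NMLZ suffix is therefore /-gi/ underlyingly, with post-vocalic devoicing: voiced stops become voiceless after a vowel.

/-gi/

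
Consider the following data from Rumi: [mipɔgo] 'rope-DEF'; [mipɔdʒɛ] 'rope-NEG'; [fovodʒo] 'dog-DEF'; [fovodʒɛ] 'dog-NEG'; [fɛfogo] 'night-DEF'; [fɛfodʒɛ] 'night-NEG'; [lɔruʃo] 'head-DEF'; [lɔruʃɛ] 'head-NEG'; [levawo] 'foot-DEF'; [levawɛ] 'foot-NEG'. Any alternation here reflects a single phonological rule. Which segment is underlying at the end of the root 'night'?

In [fɛfogo] and [fɛfodʒɛ] the final segment of 'night' alternates: [g] ~ [dʒ].
But 'dog' keeps [dʒ] in both environments ([fovodʒo], [fovodʒɛ]), so there is no rule changing /dʒ/ to [g] before the DEF suffix.
So /g/ is underlying, and a rule of palatalization before a front vowel — /g/ becomes palato-alveolar [dʒ] before a front vowel — gives [dʒ].

/g/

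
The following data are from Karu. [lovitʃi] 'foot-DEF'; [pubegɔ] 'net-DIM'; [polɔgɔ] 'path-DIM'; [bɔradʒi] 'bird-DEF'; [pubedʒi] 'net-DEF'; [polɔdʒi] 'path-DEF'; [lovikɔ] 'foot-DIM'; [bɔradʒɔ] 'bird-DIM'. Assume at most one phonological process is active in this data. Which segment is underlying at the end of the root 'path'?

'path' shows [g] ~ [dʒ] at the end of the stem ([polɔgɔ] vs [polɔdʒi]).
But 'bird' keeps [dʒ] in both environments ([bɔradʒɔ], [bɔradʒi]), so there is no rule changing /dʒ/ to [g] before the DIM suffix.
The alternation reflects palatalization before a front vowel: /k/ and /g/ become palato-alveolar [tʃ] and [dʒ] before a front vowel. /g/ is underlying.

/g/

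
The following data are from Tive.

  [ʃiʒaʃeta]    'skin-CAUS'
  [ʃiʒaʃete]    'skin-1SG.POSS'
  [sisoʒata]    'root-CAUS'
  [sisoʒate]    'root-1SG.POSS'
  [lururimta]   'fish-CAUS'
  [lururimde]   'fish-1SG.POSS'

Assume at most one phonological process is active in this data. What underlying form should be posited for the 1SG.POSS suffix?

The 1SG.POSS suffix surfaces as [-de] and [-te], depending on the final segment of the stem.
The CAUS suffix, which begins with [t], is invariant after every stem; so [t] is not altered by any rule here.
The 1SG.POSS suffix is therefore /-de/ underlyingly, with post-vocalic devoicing: voiced stops become voiceless after a vowel.

/-de/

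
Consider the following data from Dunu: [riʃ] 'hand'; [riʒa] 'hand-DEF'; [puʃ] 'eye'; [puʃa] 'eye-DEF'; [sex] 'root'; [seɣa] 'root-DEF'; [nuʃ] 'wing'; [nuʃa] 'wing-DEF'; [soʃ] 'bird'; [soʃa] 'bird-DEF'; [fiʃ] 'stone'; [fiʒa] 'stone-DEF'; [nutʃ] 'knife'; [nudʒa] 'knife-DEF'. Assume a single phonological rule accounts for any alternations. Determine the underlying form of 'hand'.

The stem for 'hand' ends in [ʃ] in [riʃ] but [ʒ] in [riʒa].
Compare 'eye', with invariant [ʃ] in [puʃ] and [puʃa]: an analysis with underlying /ʃ/ and a rule producing [ʒ] before the DEF suffix would wrongly predict alternation here too.
The alternation reflects word-final obstruent devoicing: voiced obstruents become voiceless word-finally. /ʒ/ is underlying.

/riʒ/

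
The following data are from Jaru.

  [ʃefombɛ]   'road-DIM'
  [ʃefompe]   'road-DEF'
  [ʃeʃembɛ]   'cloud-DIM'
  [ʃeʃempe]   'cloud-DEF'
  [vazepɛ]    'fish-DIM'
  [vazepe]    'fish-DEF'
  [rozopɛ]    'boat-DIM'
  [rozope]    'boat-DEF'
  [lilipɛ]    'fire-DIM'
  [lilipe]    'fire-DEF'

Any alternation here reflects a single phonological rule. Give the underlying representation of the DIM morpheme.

/-bɛ/

The DIM suffix surfaces as [-bɛ] and [-pɛ], depending on the final segment of the stem.
The DEF suffix, which begins with [p], is invariant after every stem; so [p] is not altered by any rule here.
So the underlying form is /-bɛ/, and voiced stops become voiceless after a vowel.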